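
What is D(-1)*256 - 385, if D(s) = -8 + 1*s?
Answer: -2689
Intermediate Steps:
D(s) = -8 + s
D(-1)*256 - 385 = (-8 - 1)*256 - 385 = -9*256 - 385 = -2304 - 385 = -2689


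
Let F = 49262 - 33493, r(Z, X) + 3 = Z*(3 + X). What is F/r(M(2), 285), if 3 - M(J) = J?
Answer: 15769/285 ≈ 55.330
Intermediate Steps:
M(J) = 3 - J
r(Z, X) = -3 + Z*(3 + X)
F = 15769
F/r(M(2), 285) = 15769/(-3 + 3*(3 - 1*2) + 285*(3 - 1*2)) = 15769/(-3 + 3*(3 - 2) + 285*(3 - 2)) = 15769/(-3 + 3*1 + 285*1) = 15769/(-3 + 3 + 285) = 15769/285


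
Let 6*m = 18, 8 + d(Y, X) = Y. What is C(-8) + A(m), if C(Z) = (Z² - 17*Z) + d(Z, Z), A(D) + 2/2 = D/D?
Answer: 184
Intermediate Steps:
d(Y, X) = -8 + Y
m = 3 (m = (⅙)*18 = 3)
A(D) = 0 (A(D) = -1 + D/D = -1 + 1 = 0)
C(Z) = -8 + Z² - 16*Z (C(Z) = (Z² - 17*Z) + (-8 + Z) = -8 + Z² - 16*Z)
C(-8) + A(m) = (-8 + (-8)² - 16*(-8)) + 0 = (-8 + 64 + 128) + 0 = 184 + 0 = 184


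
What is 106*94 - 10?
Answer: 9954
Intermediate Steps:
106*94 - 10 = 9964 - 10 = 9954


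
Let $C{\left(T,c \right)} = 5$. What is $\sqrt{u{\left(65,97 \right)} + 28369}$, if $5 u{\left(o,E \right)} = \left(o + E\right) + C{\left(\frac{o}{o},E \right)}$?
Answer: $\frac{2 \sqrt{177515}}{5} \approx 168.53$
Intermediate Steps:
$u{\left(o,E \right)} = 1 + \frac{E}{5} + \frac{o}{5}$ ($u{\left(o,E \right)} = \frac{\left(o + E\right) + 5}{5} = \frac{\left(E + o\right) + 5}{5} = \frac{5 + E + o}{5} = 1 + \frac{E}{5} + \frac{o}{5}$)
$\sqrt{u{\left(65,97 \right)} + 28369} = \sqrt{\left(1 + \frac{1}{5} \cdot 97 + \frac{1}{5} \cdot 65\right) + 28369} = \sqrt{\left(1 + \frac{97}{5} + 13\right) + 28369} = \sqrt{\frac{167}{5} + 28369} = \sqrt{\frac{142012}{5}} = \frac{2 \sqrt{177515}}{5}$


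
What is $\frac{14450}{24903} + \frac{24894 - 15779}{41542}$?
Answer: $\frac{827272745}{1034520426} \approx 0.79967$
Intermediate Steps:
$\frac{14450}{24903} + \frac{24894 - 15779}{41542} = 14450 \cdot \frac{1}{24903} + \left(24894 - 15779\right) \frac{1}{41542} = \frac{14450}{24903} + 9115 \cdot \frac{1}{41542} = \frac{14450}{24903} + \frac{9115}{41542} = \frac{827272745}{1034520426}$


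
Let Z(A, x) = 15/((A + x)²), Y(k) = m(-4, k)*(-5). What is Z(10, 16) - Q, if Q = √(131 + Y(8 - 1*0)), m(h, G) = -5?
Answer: 15/676 - 2*√39 ≈ -12.468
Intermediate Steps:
Y(k) = 25 (Y(k) = -5*(-5) = 25)
Z(A, x) = 15/(A + x)²
Q = 2*√39 (Q = √(131 + 25) = √156 = 2*√39 ≈ 12.490)
Z(10, 16) - Q = 15/(10 + 16)² - 2*√39 = 15/26² - 2*√39 = 15*(1/676) - 2*√39 = 15/676 - 2*√39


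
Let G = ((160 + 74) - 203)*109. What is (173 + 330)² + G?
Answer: 256388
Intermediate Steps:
G = 3379 (G = (234 - 203)*109 = 31*109 = 3379)
(173 + 330)² + G = (173 + 330)² + 3379 = 503² + 3379 = 253009 + 3379 = 256388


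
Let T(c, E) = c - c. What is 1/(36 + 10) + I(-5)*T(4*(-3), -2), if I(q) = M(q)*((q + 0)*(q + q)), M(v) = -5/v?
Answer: 1/46 ≈ 0.021739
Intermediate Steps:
T(c, E) = 0
I(q) = -10*q (I(q) = (-5/q)*((q + 0)*(q + q)) = (-5/q)*(q*(2*q)) = (-5/q)*(2*q²) = -10*q)
1/(36 + 10) + I(-5)*T(4*(-3), -2) = 1/(36 + 10) - 10*(-5)*0 = 1/46 + 50*0 = 1/46 + 0 = 1/46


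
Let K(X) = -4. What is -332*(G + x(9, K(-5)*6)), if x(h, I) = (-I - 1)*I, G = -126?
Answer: 225096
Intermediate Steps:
x(h, I) = I*(-1 - I) (x(h, I) = (-1 - I)*I = I*(-1 - I))
-332*(G + x(9, K(-5)*6)) = -332*(-126 - (-4*6)*(1 - 4*6)) = -332*(-126 - 1*(-24)*(1 - 24)) = -332*(-126 - 1*(-24)*(-23)) = -332*(-126 - 552) = -332*(-678) = 225096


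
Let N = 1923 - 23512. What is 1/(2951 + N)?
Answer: -1/18638 ≈ -5.3654e-5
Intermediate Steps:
N = -21589
1/(2951 + N) = 1/(2951 - 21589) = 1/(-18638) = -1/18638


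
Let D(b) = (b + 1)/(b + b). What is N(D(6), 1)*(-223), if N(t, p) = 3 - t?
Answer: -6467/12 ≈ -538.92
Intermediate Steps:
D(b) = (1 + b)/(2*b) (D(b) = (1 + b)/((2*b)) = (1 + b)*(1/(2*b)) = (1 + b)/(2*b))
N(D(6), 1)*(-223) = (3 - (1 + 6)/(2*6))*(-223) = (3 - 7/(2*6))*(-223) = (3 - 1*7/12)*(-223) = (3 - 7/12)*(-223) = (29/12)*(-223) = -6467/12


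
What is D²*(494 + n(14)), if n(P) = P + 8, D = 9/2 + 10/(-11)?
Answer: 805089/121 ≈ 6653.6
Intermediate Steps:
D = 79/22 (D = 9*(½) + 10*(-1/11) = 9/2 - 10/11 = 79/22 ≈ 3.5909)
n(P) = 8 + P
D²*(494 + n(14)) = (79/22)²*(494 + (8 + 14)) = 6241*(494 + 22)/484 = (6241/484)*516 = 805089/121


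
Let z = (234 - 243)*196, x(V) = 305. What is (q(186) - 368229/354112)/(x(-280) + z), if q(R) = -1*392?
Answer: 139180133/516649408 ≈ 0.26939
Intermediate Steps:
z = -1764 (z = -9*196 = -1764)
q(R) = -392
(q(186) - 368229/354112)/(x(-280) + z) = (-392 - 368229/354112)/(305 - 1764) = (-392 - 368229*1/354112)/(-1459) = (-392 - 368229/354112)*(-1/1459) = -139180133/354112*(-1/1459) = 139180133/516649408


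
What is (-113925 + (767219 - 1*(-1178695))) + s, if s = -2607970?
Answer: -775981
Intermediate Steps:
(-113925 + (767219 - 1*(-1178695))) + s = (-113925 + (767219 - 1*(-1178695))) - 2607970 = (-113925 + (767219 + 1178695)) - 2607970 = (-113925 + 1945914) - 2607970 = 1831989 - 2607970 = -775981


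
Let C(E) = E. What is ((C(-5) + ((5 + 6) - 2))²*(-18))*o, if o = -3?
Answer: 864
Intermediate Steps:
((C(-5) + ((5 + 6) - 2))²*(-18))*o = ((-5 + ((5 + 6) - 2))²*(-18))*(-3) = ((-5 + (11 - 2))²*(-18))*(-3) = ((-5 + 9)²*(-18))*(-3) = (4²*(-18))*(-3) = (16*(-18))*(-3) = -288*(-3) = 864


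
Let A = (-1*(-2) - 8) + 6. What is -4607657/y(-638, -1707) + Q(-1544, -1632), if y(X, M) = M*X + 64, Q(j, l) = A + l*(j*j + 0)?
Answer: -4237351268597417/1089130 ≈ -3.8906e+9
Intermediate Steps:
A = 0 (A = (2 - 8) + 6 = -6 + 6 = 0)
Q(j, l) = l*j**2 (Q(j, l) = 0 + l*(j*j + 0) = 0 + l*(j**2 + 0) = 0 + l*j**2 = l*j**2)
y(X, M) = 64 + M*X
-4607657/y(-638, -1707) + Q(-1544, -1632) = -4607657/(64 - 1707*(-638)) - 1632*(-1544)**2 = -4607657/(64 + 1089066) - 1632*2383936 = -4607657/1089130 - 3890583552 = -4237351268597417/1089130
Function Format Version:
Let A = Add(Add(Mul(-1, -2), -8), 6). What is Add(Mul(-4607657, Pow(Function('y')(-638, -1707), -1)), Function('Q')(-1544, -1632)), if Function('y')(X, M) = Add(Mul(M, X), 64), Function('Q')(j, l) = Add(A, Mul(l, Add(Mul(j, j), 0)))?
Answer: Rational(-4237351268597417, 1089130) ≈ -3.8906e+9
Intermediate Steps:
A = 0 (A = Add(Add(2, -8), 6) = Add(-6, 6) = 0)
Function('Q')(j, l) = Mul(l, Pow(j, 2)) (Function('Q')(j, l) = Add(0, Mul(l, Add(Mul(j, j), 0))) = Add(0, Mul(l, Add(Pow(j, 2), 0))) = Add(0, Mul(l, Pow(j, 2))) = Mul(l, Pow(j, 2)))
Function('y')(X, M) = Add(64, Mul(M, X))
Add(Mul(-4607657, Pow(Function('y')(-638, -1707), -1)), Function('Q')(-1544, -1632)) = Add(Mul(-4607657, Pow(Add(64, Mul(-1707, -638)), -1)), Mul(-1632, Pow(-1544, 2))) = Add(Mul(-4607657, Pow(Add(64, 1089066), -1)), Mul(-1632, 2383936)) = Add(Mul(-4607657, Pow(1089130, -1)), -3890583552) = Add(Mul(-4607657, Rational(1, 1089130)), -3890583552) = Add(Rational(-4607657, 1089130), -3890583552) = Rational(-4237351268597417, 1089130)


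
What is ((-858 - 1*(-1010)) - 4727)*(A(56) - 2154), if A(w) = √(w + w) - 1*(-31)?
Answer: 9712725 - 18300*√7 ≈ 9.6643e+6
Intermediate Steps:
A(w) = 31 + √2*√w (A(w) = √(2*w) + 31 = √2*√w + 31 = 31 + √2*√w)
((-858 - 1*(-1010)) - 4727)*(A(56) - 2154) = ((-858 - 1*(-1010)) - 4727)*((31 + √2*√56) - 2154) = ((-858 + 1010) - 4727)*((31 + √2*(2*√14)) - 2154) = (152 - 4727)*((31 + 4*√7) - 2154) = -4575*(-2123 + 4*√7) = 9712725 - 18300*√7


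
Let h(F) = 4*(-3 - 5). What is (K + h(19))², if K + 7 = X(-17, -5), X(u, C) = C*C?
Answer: 196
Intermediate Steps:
X(u, C) = C²
h(F) = -32 (h(F) = 4*(-8) = -32)
K = 18 (K = -7 + (-5)² = -7 + 25 = 18)
(K + h(19))² = (18 - 32)² = (-14)² = 196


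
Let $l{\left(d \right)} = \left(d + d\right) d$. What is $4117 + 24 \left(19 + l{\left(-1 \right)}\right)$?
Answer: $4621$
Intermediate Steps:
$l{\left(d \right)} = 2 d^{2}$ ($l{\left(d \right)} = 2 d d = 2 d^{2}$)
$4117 + 24 \left(19 + l{\left(-1 \right)}\right) = 4117 + 24 \left(19 + 2 \left(-1\right)^{2}\right) = 4117 + 24 \left(19 + 2 \cdot 1\right) = 4117 + 24 \left(19 + 2\right) = 4117 + 24 \cdot 21 = 4117 + 504 = 4621$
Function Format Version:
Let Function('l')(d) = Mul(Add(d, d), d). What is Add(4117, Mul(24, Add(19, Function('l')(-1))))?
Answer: 4621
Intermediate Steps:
Function('l')(d) = Mul(2, Pow(d, 2)) (Function('l')(d) = Mul(Mul(2, d), d) = Mul(2, Pow(d, 2)))
Add(4117, Mul(24, Add(19, Function('l')(-1)))) = Add(4117, Mul(24, Add(19, Mul(2, Pow(-1, 2))))) = Add(4117, Mul(24, Add(19, Mul(2, 1)))) = Add(4117, Mul(24, Add(19, 2))) = Add(4117, Mul(24, 21)) = Add(4117, 504) = 4621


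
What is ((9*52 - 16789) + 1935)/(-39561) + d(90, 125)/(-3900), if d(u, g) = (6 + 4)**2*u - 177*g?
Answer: 7671247/2057172 ≈ 3.7290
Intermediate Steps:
d(u, g) = -177*g + 100*u (d(u, g) = 10**2*u - 177*g = 100*u - 177*g = -177*g + 100*u)
((9*52 - 16789) + 1935)/(-39561) + d(90, 125)/(-3900) = ((9*52 - 16789) + 1935)/(-39561) + (-177*125 + 100*90)/(-3900) = ((468 - 16789) + 1935)*(-1/39561) + (-22125 + 9000)*(-1/3900) = (-16321 + 1935)*(-1/39561) - 13125*(-1/3900) = -14386*(-1/39561) + 175/52 = 14386/39561 + 175/52 = 7671247/2057172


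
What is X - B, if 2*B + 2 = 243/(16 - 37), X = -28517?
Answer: -399143/14 ≈ -28510.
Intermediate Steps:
B = -95/14 (B = -1 + (243/(16 - 37))/2 = -1 + (243/(-21))/2 = -1 + (243*(-1/21))/2 = -1 + (1/2)*(-81/7) = -1 - 81/14 = -95/14 ≈ -6.7857)
X - B = -28517 - 1*(-95/14) = -28517 + 95/14 = -399143/14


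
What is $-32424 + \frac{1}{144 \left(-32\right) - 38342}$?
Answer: $- \frac{1392610801}{42950} \approx -32424.0$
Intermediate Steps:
$-32424 + \frac{1}{144 \left(-32\right) - 38342} = -32424 + \frac{1}{-4608 - 38342} = -32424 + \frac{1}{-42950} = -32424 - \frac{1}{42950} = - \frac{1392610801}{42950}$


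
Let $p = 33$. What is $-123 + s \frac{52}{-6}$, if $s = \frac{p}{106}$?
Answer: $- \frac{6662}{53} \approx -125.7$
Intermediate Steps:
$s = \frac{33}{106} \approx 0.31132$
$-123 + s \frac{52}{-6} = -123 + \frac{33 \frac{52}{-6}}{106} = -123 + \frac{33 \cdot 52 \left(- \frac{1}{6}\right)}{106} = -123 + \frac{33}{106} \left(- \frac{26}{3}\right) = -123 - \frac{143}{53} = - \frac{6662}{53}$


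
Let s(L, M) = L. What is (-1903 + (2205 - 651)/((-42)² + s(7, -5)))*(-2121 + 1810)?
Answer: 149664707/253 ≈ 5.9156e+5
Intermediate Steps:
(-1903 + (2205 - 651)/((-42)² + s(7, -5)))*(-2121 + 1810) = (-1903 + (2205 - 651)/((-42)² + 7))*(-2121 + 1810) = (-1903 + 1554/(1764 + 7))*(-311) = (-1903 + 1554/1771)*(-311) = (-1903 + 1554*(1/1771))*(-311) = (-1903 + 222/253)*(-311) = -481237/253*(-311) = 149664707/253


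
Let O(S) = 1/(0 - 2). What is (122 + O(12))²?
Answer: 59049/4 ≈ 14762.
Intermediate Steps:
O(S) = -½ (O(S) = 1/(-2) = -½)
(122 + O(12))² = (122 - ½)² = (243/2)² = 59049/4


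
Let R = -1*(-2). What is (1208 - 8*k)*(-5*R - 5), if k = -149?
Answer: -36000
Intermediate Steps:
R = 2
(1208 - 8*k)*(-5*R - 5) = (1208 - 8*(-149))*(-5*2 - 5) = (1208 + 1192)*(-10 - 5) = 2400*(-15) = -36000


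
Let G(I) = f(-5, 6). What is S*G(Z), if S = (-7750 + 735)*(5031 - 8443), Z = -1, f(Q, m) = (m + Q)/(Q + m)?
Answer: 23935180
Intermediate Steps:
f(Q, m) = 1 (f(Q, m) = (Q + m)/(Q + m) = 1)
G(I) = 1
S = 23935180 (S = -7015*(-3412) = 23935180)
S*G(Z) = 23935180*1 = 23935180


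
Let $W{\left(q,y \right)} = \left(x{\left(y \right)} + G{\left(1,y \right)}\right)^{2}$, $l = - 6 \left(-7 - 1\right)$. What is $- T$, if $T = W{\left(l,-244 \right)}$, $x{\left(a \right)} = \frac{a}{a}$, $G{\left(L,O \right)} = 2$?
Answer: $-9$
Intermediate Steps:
$l = 48$ ($l = \left(-6\right) \left(-8\right) = 48$)
$x{\left(a \right)} = 1$
$W{\left(q,y \right)} = 9$ ($W{\left(q,y \right)} = \left(1 + 2\right)^{2} = 3^{2} = 9$)
$T = 9$
$- T = \left(-1\right) 9 = -9$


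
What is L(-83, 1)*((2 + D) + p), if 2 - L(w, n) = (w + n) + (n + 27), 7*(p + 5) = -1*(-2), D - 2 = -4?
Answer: -264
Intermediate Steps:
D = -2 (D = 2 - 4 = -2)
p = -33/7 (p = -5 + (-1*(-2))/7 = -5 + (⅐)*2 = -5 + 2/7 = -33/7 ≈ -4.7143)
L(w, n) = -25 - w - 2*n (L(w, n) = 2 - ((w + n) + (n + 27)) = 2 - ((n + w) + (27 + n)) = 2 - (27 + w + 2*n) = 2 + (-27 - w - 2*n) = -25 - w - 2*n)
L(-83, 1)*((2 + D) + p) = (-25 - 1*(-83) - 2*1)*((2 - 2) - 33/7) = (-25 + 83 - 2)*(0 - 33/7) = 56*(-33/7) = -264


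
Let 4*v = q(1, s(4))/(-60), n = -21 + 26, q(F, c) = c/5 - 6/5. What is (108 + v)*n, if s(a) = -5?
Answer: 129611/240 ≈ 540.05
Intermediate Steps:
q(F, c) = -6/5 + c/5 (q(F, c) = c*(1/5) - 6*1/5 = c/5 - 6/5 = -6/5 + c/5)
n = 5
v = 11/1200 (v = ((-6/5 + (1/5)*(-5))/(-60))/4 = ((-6/5 - 1)*(-1/60))/4 = (-11/5*(-1/60))/4 = (1/4)*(11/300) = 11/1200 ≈ 0.0091667)
(108 + v)*n = (108 + 11/1200)*5 = (129611/1200)*5 = 129611/240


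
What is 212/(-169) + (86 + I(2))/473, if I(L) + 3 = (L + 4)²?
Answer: -80165/79937 ≈ -1.0029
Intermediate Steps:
I(L) = -3 + (4 + L)² (I(L) = -3 + (L + 4)² = -3 + (4 + L)²)
212/(-169) + (86 + I(2))/473 = 212/(-169) + (86 + (-3 + (4 + 2)²))/473 = 212*(-1/169) + (86 + (-3 + 6²))*(1/473) = -212/169 + (86 + (-3 + 36))*(1/473) = -212/169 + (86 + 33)*(1/473) = -212/169 + 119*(1/473) = -212/169 + 119/473 = -80165/79937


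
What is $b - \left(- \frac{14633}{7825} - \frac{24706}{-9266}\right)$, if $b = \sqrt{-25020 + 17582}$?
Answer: $- \frac{28867536}{36253225} + i \sqrt{7438} \approx -0.79628 + 86.244 i$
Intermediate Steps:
$b = i \sqrt{7438}$ ($b = \sqrt{-7438} = i \sqrt{7438} \approx 86.244 i$)
$b - \left(- \frac{14633}{7825} - \frac{24706}{-9266}\right) = i \sqrt{7438} - \left(- \frac{14633}{7825} - \frac{24706}{-9266}\right) = i \sqrt{7438} - \left(\left(-14633\right) \frac{1}{7825} - - \frac{12353}{4633}\right) = i \sqrt{7438} - \left(- \frac{14633}{7825} + \frac{12353}{4633}\right) = i \sqrt{7438} - \frac{28867536}{36253225} = - \frac{28867536}{36253225} + i \sqrt{7438}$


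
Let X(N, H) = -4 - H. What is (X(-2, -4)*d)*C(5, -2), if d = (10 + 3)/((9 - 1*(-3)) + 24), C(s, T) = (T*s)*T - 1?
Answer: 0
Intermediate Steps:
C(s, T) = -1 + s*T² (C(s, T) = s*T² - 1 = -1 + s*T²)
d = 13/36 (d = 13/((9 + 3) + 24) = 13/(12 + 24) = 13/36 ≈ 0.36111)
(X(-2, -4)*d)*C(5, -2) = ((-4 - 1*(-4))*(13/36))*(-1 + 5*(-2)²) = ((-4 + 4)*(13/36))*(-1 + 5*4) = (0*(13/36))*(-1 + 20) = 0*19 = 0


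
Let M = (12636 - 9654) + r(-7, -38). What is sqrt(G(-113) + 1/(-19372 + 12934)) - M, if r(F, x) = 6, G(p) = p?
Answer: -2988 + I*sqrt(4683612810)/6438 ≈ -2988.0 + 10.63*I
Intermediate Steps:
M = 2988 (M = (12636 - 9654) + 6 = 2982 + 6 = 2988)
sqrt(G(-113) + 1/(-19372 + 12934)) - M = sqrt(-113 + 1/(-19372 + 12934)) - 1*2988 = sqrt(-113 + 1/(-6438)) - 2988 = sqrt(-113 - 1/6438) - 2988 = sqrt(-727495/6438) - 2988 = I*sqrt(4683612810)/6438 - 2988 = -2988 + I*sqrt(4683612810)/6438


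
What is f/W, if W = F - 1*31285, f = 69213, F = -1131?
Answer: -69213/32416 ≈ -2.1352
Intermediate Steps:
W = -32416 (W = -1131 - 1*31285 = -1131 - 31285 = -32416)
f/W = 69213/(-32416) = 69213*(-1/32416) = -69213/32416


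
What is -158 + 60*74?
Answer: 4282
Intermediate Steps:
-158 + 60*74 = -158 + 4440 = 4282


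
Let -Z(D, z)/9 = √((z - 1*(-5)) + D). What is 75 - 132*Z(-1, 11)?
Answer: 75 + 1188*√15 ≈ 4676.1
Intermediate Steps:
Z(D, z) = -9*√(5 + D + z) (Z(D, z) = -9*√((z - 1*(-5)) + D) = -9*√((z + 5) + D) = -9*√((5 + z) + D) = -9*√(5 + D + z))
75 - 132*Z(-1, 11) = 75 - (-1188)*√(5 - 1 + 11) = 75 - (-1188)*√15 = 75 + 1188*√15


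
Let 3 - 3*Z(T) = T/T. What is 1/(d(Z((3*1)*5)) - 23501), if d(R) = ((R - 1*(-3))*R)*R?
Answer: -27/634483 ≈ -4.2554e-5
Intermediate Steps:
Z(T) = 2/3 (Z(T) = 1 - T/(3*T) = 1 - 1/3*1 = 1 - 1/3 = 2/3)
d(R) = R**2*(3 + R) (d(R) = ((R + 3)*R)*R = ((3 + R)*R)*R = (R*(3 + R))*R = R**2*(3 + R))
1/(d(Z((3*1)*5)) - 23501) = 1/((2/3)**2*(3 + 2/3) - 23501) = 1/((4/9)*(11/3) - 23501) = 1/(44/27 - 23501) = 1/(-634483/27) = -27/634483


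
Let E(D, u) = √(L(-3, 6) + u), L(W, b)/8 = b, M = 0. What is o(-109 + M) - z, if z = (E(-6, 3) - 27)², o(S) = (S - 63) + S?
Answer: -1061 + 54*√51 ≈ -675.36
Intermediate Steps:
L(W, b) = 8*b
E(D, u) = √(48 + u) (E(D, u) = √(8*6 + u) = √(48 + u))
o(S) = -63 + 2*S (o(S) = (-63 + S) + S = -63 + 2*S)
z = (-27 + √51)² (z = (√(48 + 3) - 27)² = (√51 - 27)² = (-27 + √51)² ≈ 394.36)
o(-109 + M) - z = (-63 + 2*(-109 + 0)) - (27 - √51)² = (-63 + 2*(-109)) - (27 - √51)² = (-63 - 218) - (27 - √51)² = -281 - (27 - √51)²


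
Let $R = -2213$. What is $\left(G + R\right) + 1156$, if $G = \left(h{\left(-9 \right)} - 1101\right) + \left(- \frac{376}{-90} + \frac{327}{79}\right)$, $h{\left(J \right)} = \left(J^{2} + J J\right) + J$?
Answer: $- \frac{7098208}{3555} \approx -1996.7$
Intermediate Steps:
$h{\left(J \right)} = J + 2 J^{2}$ ($h{\left(J \right)} = \left(J^{2} + J^{2}\right) + J = 2 J^{2} + J = J + 2 J^{2}$)
$G = - \frac{3340573}{3555}$ ($G = \left(- 9 \left(1 + 2 \left(-9\right)\right) - 1101\right) + \left(- \frac{376}{-90} + \frac{327}{79}\right) = \left(- 9 \left(1 - 18\right) - 1101\right) + \left(\left(-376\right) \left(- \frac{1}{90}\right) + 327 \cdot \frac{1}{79}\right) = \left(\left(-9\right) \left(-17\right) - 1101\right) + \left(\frac{188}{45} + \frac{327}{79}\right) = \left(153 - 1101\right) + \frac{29567}{3555} = -948 + \frac{29567}{3555} = - \frac{3340573}{3555} \approx -939.68$)
$\left(G + R\right) + 1156 = \left(- \frac{3340573}{3555} - 2213\right) + 1156 = - \frac{11207788}{3555} + 1156 = - \frac{7098208}{3555}$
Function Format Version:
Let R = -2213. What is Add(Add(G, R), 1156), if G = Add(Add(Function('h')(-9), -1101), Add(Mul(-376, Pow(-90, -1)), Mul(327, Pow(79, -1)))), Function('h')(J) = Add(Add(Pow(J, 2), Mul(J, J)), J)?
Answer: Rational(-7098208, 3555) ≈ -1996.7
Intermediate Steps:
Function('h')(J) = Add(J, Mul(2, Pow(J, 2))) (Function('h')(J) = Add(Add(Pow(J, 2), Pow(J, 2)), J) = Add(Mul(2, Pow(J, 2)), J) = Add(J, Mul(2, Pow(J, 2))))
G = Rational(-3340573, 3555) (G = Add(Add(Mul(-9, Add(1, Mul(2, -9))), -1101), Add(Mul(-376, Pow(-90, -1)), Mul(327, Pow(79, -1)))) = Add(Add(Mul(-9, Add(1, -18)), -1101), Add(Mul(-376, Rational(-1, 90)), Mul(327, Rational(1, 79)))) = Add(Add(Mul(-9, -17), -1101), Add(Rational(188, 45), Rational(327, 79))) = Add(Add(153, -1101), Rational(29567, 3555)) = Add(-948, Rational(29567, 3555)) = Rational(-3340573, 3555) ≈ -939.68)
Add(Add(G, R), 1156) = Add(Add(Rational(-3340573, 3555), -2213), 1156) = Add(Rational(-11207788, 3555), 1156) = Rational(-7098208, 3555)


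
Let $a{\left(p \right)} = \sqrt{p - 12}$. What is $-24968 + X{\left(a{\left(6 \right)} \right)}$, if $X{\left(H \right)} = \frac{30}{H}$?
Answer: $-24968 - 5 i \sqrt{6} \approx -24968.0 - 12.247 i$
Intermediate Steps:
$a{\left(p \right)} = \sqrt{-12 + p}$
$-24968 + X{\left(a{\left(6 \right)} \right)} = -24968 + \frac{30}{\sqrt{-12 + 6}} = -24968 + \frac{30}{\sqrt{-6}} = -24968 + \frac{30}{i \sqrt{6}} = -24968 + 30 \left(- \frac{i \sqrt{6}}{6}\right) = -24968 - 5 i \sqrt{6}$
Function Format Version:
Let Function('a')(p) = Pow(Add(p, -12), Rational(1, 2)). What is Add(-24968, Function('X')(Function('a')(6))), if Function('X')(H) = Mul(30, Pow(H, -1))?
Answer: Add(-24968, Mul(-5, I, Pow(6, Rational(1, 2)))) ≈ Add(-24968., Mul(-12.247, I))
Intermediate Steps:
Function('a')(p) = Pow(Add(-12, p), Rational(1, 2))
Add(-24968, Function('X')(Function('a')(6))) = Add(-24968, Mul(30, Pow(Pow(Add(-12, 6), Rational(1, 2)), -1))) = Add(-24968, Mul(30, Pow(Pow(-6, Rational(1, 2)), -1))) = Add(-24968, Mul(30, Pow(Mul(I, Pow(6, Rational(1, 2))), -1))) = Add(-24968, Mul(30, Mul(Rational(-1, 6), I, Pow(6, Rational(1, 2))))) = Add(-24968, Mul(-5, I, Pow(6, Rational(1, 2))))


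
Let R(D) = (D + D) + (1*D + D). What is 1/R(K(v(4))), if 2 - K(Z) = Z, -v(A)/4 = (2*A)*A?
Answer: 1/520 ≈ 0.0019231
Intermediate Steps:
v(A) = -8*A**2 (v(A) = -4*2*A*A = -8*A**2)
K(Z) = 2 - Z
R(D) = 4*D (R(D) = 2*D + (D + D) = 2*D + 2*D = 4*D)
1/R(K(v(4))) = 1/(4*(2 - (-8)*4**2)) = 1/(4*(2 - (-8)*16)) = 1/(4*(2 - 1*(-128))) = 1/(4*(2 + 128)) = 1/(4*130) = 1/520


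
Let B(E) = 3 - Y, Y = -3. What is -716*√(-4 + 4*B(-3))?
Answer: -1432*√5 ≈ -3202.1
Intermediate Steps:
B(E) = 6 (B(E) = 3 - 1*(-3) = 3 + 3 = 6)
-716*√(-4 + 4*B(-3)) = -716*√(-4 + 4*6) = -716*√(-4 + 24) = -1432*√5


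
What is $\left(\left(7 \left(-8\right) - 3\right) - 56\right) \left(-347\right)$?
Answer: $39905$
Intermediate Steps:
$\left(\left(7 \left(-8\right) - 3\right) - 56\right) \left(-347\right) = \left(\left(-56 - 3\right) - 56\right) \left(-347\right) = \left(-59 - 56\right) \left(-347\right) = \left(-115\right) \left(-347\right) = 39905$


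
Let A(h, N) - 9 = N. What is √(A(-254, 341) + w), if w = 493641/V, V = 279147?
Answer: √25170674993/8459 ≈ 18.755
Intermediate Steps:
A(h, N) = 9 + N
w = 164547/93049 (w = 493641/279147 = 493641*(1/279147) = 164547/93049 ≈ 1.7684)
√(A(-254, 341) + w) = √((9 + 341) + 164547/93049) = √(350 + 164547/93049) = √(32731697/93049) = √25170674993/8459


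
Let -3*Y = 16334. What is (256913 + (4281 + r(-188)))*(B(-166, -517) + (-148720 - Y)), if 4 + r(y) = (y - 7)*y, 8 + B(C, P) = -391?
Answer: -128380200550/3 ≈ -4.2793e+10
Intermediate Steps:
B(C, P) = -399 (B(C, P) = -8 - 391 = -399)
r(y) = -4 + y*(-7 + y) (r(y) = -4 + (y - 7)*y = -4 + (-7 + y)*y = -4 + y*(-7 + y))
Y = -16334/3 (Y = -⅓*16334 = -16334/3 ≈ -5444.7)
(256913 + (4281 + r(-188)))*(B(-166, -517) + (-148720 - Y)) = (256913 + (4281 + (-4 + (-188)² - 7*(-188))))*(-399 + (-148720 - 1*(-16334/3))) = (256913 + (4281 + (-4 + 35344 + 1316)))*(-399 + (-148720 + 16334/3)) = (256913 + (4281 + 36656))*(-399 - 429826/3) = (256913 + 40937)*(-431023/3) = 297850*(-431023/3) = -128380200550/3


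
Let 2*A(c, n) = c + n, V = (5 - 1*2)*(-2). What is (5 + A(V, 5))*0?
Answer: 0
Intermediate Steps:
V = -6 (V = (5 - 2)*(-2) = 3*(-2) = -6)
A(c, n) = c/2 + n/2 (A(c, n) = (c + n)/2 = c/2 + n/2)
(5 + A(V, 5))*0 = (5 + ((½)*(-6) + (½)*5))*0 = (5 + (-3 + 5/2))*0 = (5 - ½)*0 = (9/2)*0 = 0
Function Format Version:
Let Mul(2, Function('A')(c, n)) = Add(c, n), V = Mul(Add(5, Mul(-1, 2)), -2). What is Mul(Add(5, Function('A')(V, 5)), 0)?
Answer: 0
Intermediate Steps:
V = -6 (V = Mul(Add(5, -2), -2) = Mul(3, -2) = -6)
Function('A')(c, n) = Add(Mul(Rational(1, 2), c), Mul(Rational(1, 2), n)) (Function('A')(c, n) = Mul(Rational(1, 2), Add(c, n)) = Add(Mul(Rational(1, 2), c), Mul(Rational(1, 2), n)))
Mul(Add(5, Function('A')(V, 5)), 0) = Mul(Add(5, Add(Mul(Rational(1, 2), -6), Mul(Rational(1, 2), 5))), 0) = Mul(Add(5, Add(-3, Rational(5, 2))), 0) = Mul(Add(5, Rational(-1, 2)), 0) = Mul(Rational(9, 2), 0) = 0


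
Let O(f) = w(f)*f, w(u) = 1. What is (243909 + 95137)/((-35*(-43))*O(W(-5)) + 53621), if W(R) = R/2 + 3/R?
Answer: 678092/97911 ≈ 6.9256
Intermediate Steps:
W(R) = R/2 + 3/R (W(R) = R*(1/2) + 3/R = R/2 + 3/R)
O(f) = f (O(f) = 1*f = f)
(243909 + 95137)/((-35*(-43))*O(W(-5)) + 53621) = (243909 + 95137)/((-35*(-43))*((1/2)*(-5) + 3/(-5)) + 53621) = 339046/(1505*(-5/2 + 3*(-1/5)) + 53621) = 339046/(1505*(-5/2 - 3/5) + 53621) = 339046/(1505*(-31/10) + 53621) = 339046/(-9331/2 + 53621) = 339046/(97911/2) = 339046*(2/97911) = 678092/97911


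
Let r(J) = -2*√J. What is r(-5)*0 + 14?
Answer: 14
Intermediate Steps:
r(-5)*0 + 14 = -2*I*√5*0 + 14 = 0 + 14 = 14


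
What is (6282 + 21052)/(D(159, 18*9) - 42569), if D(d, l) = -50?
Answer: -27334/42619 ≈ -0.64136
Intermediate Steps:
(6282 + 21052)/(D(159, 18*9) - 42569) = (6282 + 21052)/(-50 - 42569) = 27334/(-42619) = 27334*(-1/42619) = -27334/42619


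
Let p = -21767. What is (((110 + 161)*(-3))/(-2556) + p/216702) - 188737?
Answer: -5807748626315/30771684 ≈ -1.8874e+5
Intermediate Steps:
(((110 + 161)*(-3))/(-2556) + p/216702) - 188737 = (((110 + 161)*(-3))/(-2556) - 21767/216702) - 188737 = ((271*(-3))*(-1/2556) - 21767*1/216702) - 188737 = (-813*(-1/2556) - 21767/216702) - 188737 = (271/852 - 21767/216702) - 188737 = 6696793/30771684 - 188737 = -5807748626315/30771684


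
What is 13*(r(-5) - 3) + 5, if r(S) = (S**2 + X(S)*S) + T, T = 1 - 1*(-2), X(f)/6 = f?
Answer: 2280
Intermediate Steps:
X(f) = 6*f
T = 3 (T = 1 + 2 = 3)
r(S) = 3 + 7*S**2 (r(S) = (S**2 + (6*S)*S) + 3 = (S**2 + 6*S**2) + 3 = 7*S**2 + 3 = 3 + 7*S**2)
13*(r(-5) - 3) + 5 = 13*((3 + 7*(-5)**2) - 3) + 5 = 13*((3 + 7*25) - 3) + 5 = 13*((3 + 175) - 3) + 5 = 13*(178 - 3) + 5 = 13*175 + 5 = 2275 + 5 = 2280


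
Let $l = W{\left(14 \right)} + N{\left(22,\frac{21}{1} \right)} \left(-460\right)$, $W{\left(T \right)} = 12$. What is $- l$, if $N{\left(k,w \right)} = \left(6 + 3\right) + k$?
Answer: $14248$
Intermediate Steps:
$N{\left(k,w \right)} = 9 + k$
$l = -14248$ ($l = 12 + \left(9 + 22\right) \left(-460\right) = 12 + 31 \left(-460\right) = 12 - 14260 = -14248$)
$- l = \left(-1\right) \left(-14248\right) = 14248$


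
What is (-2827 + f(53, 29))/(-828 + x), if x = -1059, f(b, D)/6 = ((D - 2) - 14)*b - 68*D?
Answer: 10525/1887 ≈ 5.5776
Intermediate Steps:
f(b, D) = -408*D + 6*b*(-16 + D) (f(b, D) = 6*(((D - 2) - 14)*b - 68*D) = 6*(((-2 + D) - 14)*b - 68*D) = 6*((-16 + D)*b - 68*D) = 6*(b*(-16 + D) - 68*D) = 6*(-68*D + b*(-16 + D)) = -408*D + 6*b*(-16 + D))
(-2827 + f(53, 29))/(-828 + x) = (-2827 + (-408*29 - 96*53 + 6*29*53))/(-828 - 1059) = (-2827 + (-11832 - 5088 + 9222))/(-1887) = (-2827 - 7698)*(-1/1887) = -10525*(-1/1887) = 10525/1887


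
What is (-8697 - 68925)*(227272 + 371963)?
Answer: -46513819170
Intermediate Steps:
(-8697 - 68925)*(227272 + 371963) = -77622*599235 = -46513819170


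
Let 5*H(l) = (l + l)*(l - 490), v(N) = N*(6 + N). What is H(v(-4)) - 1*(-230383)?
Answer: 1159883/5 ≈ 2.3198e+5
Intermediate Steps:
H(l) = 2*l*(-490 + l)/5 (H(l) = ((l + l)*(l - 490))/5 = ((2*l)*(-490 + l))/5 = (2*l*(-490 + l))/5 = 2*l*(-490 + l)/5)
H(v(-4)) - 1*(-230383) = 2*(-4*(6 - 4))*(-490 - 4*(6 - 4))/5 - 1*(-230383) = 2*(-4*2)*(-490 - 4*2)/5 + 230383 = (⅖)*(-8)*(-490 - 8) + 230383 = (⅖)*(-8)*(-498) + 230383 = 7968/5 + 230383 = 1159883/5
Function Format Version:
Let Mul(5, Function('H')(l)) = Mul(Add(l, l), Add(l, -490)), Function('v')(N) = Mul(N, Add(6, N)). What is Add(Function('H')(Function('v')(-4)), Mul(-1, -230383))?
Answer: Rational(1159883, 5) ≈ 2.3198e+5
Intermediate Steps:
Function('H')(l) = Mul(Rational(2, 5), l, Add(-490, l)) (Function('H')(l) = Mul(Rational(1, 5), Mul(Add(l, l), Add(l, -490))) = Mul(Rational(1, 5), Mul(Mul(2, l), Add(-490, l))) = Mul(Rational(1, 5), Mul(2, l, Add(-490, l))) = Mul(Rational(2, 5), l, Add(-490, l)))
Add(Function('H')(Function('v')(-4)), Mul(-1, -230383)) = Add(Mul(Rational(2, 5), Mul(-4, Add(6, -4)), Add(-490, Mul(-4, Add(6, -4)))), Mul(-1, -230383)) = Add(Mul(Rational(2, 5), Mul(-4, 2), Add(-490, Mul(-4, 2))), 230383) = Add(Mul(Rational(2, 5), -8, Add(-490, -8)), 230383) = Add(Mul(Rational(2, 5), -8, -498), 230383) = Add(Rational(7968, 5), 230383) = Rational(1159883, 5)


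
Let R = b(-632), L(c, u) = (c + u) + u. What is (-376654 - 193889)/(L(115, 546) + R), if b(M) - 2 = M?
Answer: -570543/577 ≈ -988.81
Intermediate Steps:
b(M) = 2 + M
L(c, u) = c + 2*u
R = -630 (R = 2 - 632 = -630)
(-376654 - 193889)/(L(115, 546) + R) = (-376654 - 193889)/((115 + 2*546) - 630) = -570543/((115 + 1092) - 630) = -570543/(1207 - 630) = -570543/577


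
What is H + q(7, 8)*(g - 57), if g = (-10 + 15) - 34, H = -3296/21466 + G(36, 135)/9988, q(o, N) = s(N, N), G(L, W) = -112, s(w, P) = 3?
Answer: -6918893238/26800301 ≈ -258.16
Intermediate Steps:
q(o, N) = 3
H = -4415580/26800301 (H = -3296/21466 - 112/9988 = -3296*1/21466 - 112*1/9988 = -1648/10733 - 28/2497 = -4415580/26800301 ≈ -0.16476)
g = -29 (g = 5 - 34 = -29)
H + q(7, 8)*(g - 57) = -4415580/26800301 + 3*(-29 - 57) = -4415580/26800301 + 3*(-86) = -4415580/26800301 - 258 = -6918893238/26800301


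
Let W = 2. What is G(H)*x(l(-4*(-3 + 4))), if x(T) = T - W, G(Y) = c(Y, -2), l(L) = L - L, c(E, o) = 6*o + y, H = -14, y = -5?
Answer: 34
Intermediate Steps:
c(E, o) = -5 + 6*o (c(E, o) = 6*o - 5 = -5 + 6*o)
l(L) = 0
G(Y) = -17 (G(Y) = -5 + 6*(-2) = -5 - 12 = -17)
x(T) = -2 + T (x(T) = T - 1*2 = T - 2 = -2 + T)
G(H)*x(l(-4*(-3 + 4))) = -17*(-2 + 0) = -17*(-2) = 34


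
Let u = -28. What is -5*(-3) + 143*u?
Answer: -3989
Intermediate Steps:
-5*(-3) + 143*u = -5*(-3) + 143*(-28) = 15 - 4004 = -3989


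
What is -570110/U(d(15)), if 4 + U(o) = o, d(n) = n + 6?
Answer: -570110/17 ≈ -33536.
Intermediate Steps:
d(n) = 6 + n
U(o) = -4 + o
-570110/U(d(15)) = -570110/(-4 + (6 + 15)) = -570110/(-4 + 21) = -570110/17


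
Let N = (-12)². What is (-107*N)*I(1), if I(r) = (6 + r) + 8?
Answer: -231120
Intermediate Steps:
I(r) = 14 + r
N = 144
(-107*N)*I(1) = (-107*144)*(14 + 1) = -15408*15 = -231120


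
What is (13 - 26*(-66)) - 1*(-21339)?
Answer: 23068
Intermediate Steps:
(13 - 26*(-66)) - 1*(-21339) = (13 + 1716) + 21339 = 1729 + 21339 = 23068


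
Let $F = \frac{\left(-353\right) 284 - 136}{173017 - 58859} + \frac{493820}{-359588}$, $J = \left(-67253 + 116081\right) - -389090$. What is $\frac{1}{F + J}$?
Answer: $\frac{5131230863}{2247046798085271} \approx 2.2835 \cdot 10^{-6}$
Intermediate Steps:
$J = 437918$ ($J = 48828 + 389090 = 437918$)
$F = - \frac{11558977963}{5131230863}$ ($F = \frac{-100252 - 136}{173017 - 58859} + 493820 \left(- \frac{1}{359588}\right) = - \frac{100388}{114158} - \frac{123455}{89897} = \left(-100388\right) \frac{1}{114158} - \frac{123455}{89897} = - \frac{50194}{57079} - \frac{123455}{89897} = - \frac{11558977963}{5131230863} \approx -2.2527$)
$\frac{1}{F + J} = \frac{1}{- \frac{11558977963}{5131230863} + 437918} = \frac{1}{\frac{2247046798085271}{5131230863}} = \frac{5131230863}{2247046798085271}$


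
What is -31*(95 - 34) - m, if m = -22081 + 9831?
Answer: 10359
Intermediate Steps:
m = -12250
-31*(95 - 34) - m = -31*(95 - 34) - 1*(-12250) = -31*61 + 12250 = -1891 + 12250 = 10359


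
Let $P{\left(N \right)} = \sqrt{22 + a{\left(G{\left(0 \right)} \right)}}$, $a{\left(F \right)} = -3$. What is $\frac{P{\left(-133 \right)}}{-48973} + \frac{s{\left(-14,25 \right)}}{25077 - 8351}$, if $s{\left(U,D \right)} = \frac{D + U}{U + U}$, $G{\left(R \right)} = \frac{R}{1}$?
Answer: $- \frac{11}{468328} - \frac{\sqrt{19}}{48973} \approx -0.00011249$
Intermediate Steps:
$G{\left(R \right)} = R$ ($G{\left(R \right)} = R 1 = R$)
$P{\left(N \right)} = \sqrt{19}$ ($P{\left(N \right)} = \sqrt{22 - 3} = \sqrt{19}$)
$s{\left(U,D \right)} = \frac{D + U}{2 U}$
$\frac{P{\left(-133 \right)}}{-48973} + \frac{s{\left(-14,25 \right)}}{25077 - 8351} = \frac{\sqrt{19}}{-48973} + \frac{\frac{1}{2} \frac{1}{-14} \left(25 - 14\right)}{25077 - 8351} = \sqrt{19} \left(- \frac{1}{48973}\right) + \frac{\frac{1}{2} \left(- \frac{1}{14}\right) 11}{16726} = - \frac{\sqrt{19}}{48973} - \frac{11}{468328} = - \frac{11}{468328} - \frac{\sqrt{19}}{48973}$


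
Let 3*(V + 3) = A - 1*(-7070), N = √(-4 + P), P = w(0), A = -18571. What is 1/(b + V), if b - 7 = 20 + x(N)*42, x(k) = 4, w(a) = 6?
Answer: -3/10925 ≈ -0.00027460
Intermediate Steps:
P = 6
N = √2 (N = √(-4 + 6) = √2 ≈ 1.4142)
b = 195 (b = 7 + (20 + 4*42) = 7 + (20 + 168) = 7 + 188 = 195)
V = -11510/3 (V = -3 + (-18571 - 1*(-7070))/3 = -3 + (-18571 + 7070)/3 = -3 + (⅓)*(-11501) = -3 - 11501/3 = -11510/3 ≈ -3836.7)
1/(b + V) = 1/(195 - 11510/3) = 1/(-10925/3) = -3/10925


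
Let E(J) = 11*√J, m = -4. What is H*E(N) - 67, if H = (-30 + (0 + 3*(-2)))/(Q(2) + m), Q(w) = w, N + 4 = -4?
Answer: -67 + 396*I*√2 ≈ -67.0 + 560.03*I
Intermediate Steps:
N = -8 (N = -4 - 4 = -8)
H = 18 (H = (-30 + (0 + 3*(-2)))/(2 - 4) = (-30 + (0 - 6))/(-2) = (-30 - 6)*(-½) = -36*(-½) = 18)
H*E(N) - 67 = 18*(11*√(-8)) - 67 = 18*(11*(2*I*√2)) - 67 = 18*(22*I*√2) - 67 = 396*I*√2 - 67 = -67 + 396*I*√2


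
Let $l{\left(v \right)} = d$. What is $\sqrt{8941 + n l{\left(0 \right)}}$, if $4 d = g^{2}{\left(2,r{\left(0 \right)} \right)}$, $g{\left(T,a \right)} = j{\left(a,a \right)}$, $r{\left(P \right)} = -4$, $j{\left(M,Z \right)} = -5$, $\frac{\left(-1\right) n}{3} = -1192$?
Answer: $\sqrt{31291} \approx 176.89$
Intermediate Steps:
$n = 3576$ ($n = \left(-3\right) \left(-1192\right) = 3576$)
$g{\left(T,a \right)} = -5$
$d = \frac{25}{4}$ ($d = \frac{\left(-5\right)^{2}}{4} = \frac{1}{4} \cdot 25 = \frac{25}{4} \approx 6.25$)
$l{\left(v \right)} = \frac{25}{4}$
$\sqrt{8941 + n l{\left(0 \right)}} = \sqrt{8941 + 3576 \cdot \frac{25}{4}} = \sqrt{8941 + 22350} = \sqrt{31291}$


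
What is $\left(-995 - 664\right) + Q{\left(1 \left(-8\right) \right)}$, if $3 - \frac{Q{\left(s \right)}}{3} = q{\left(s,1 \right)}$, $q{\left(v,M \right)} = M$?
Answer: $-1653$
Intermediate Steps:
$Q{\left(s \right)} = 6$ ($Q{\left(s \right)} = 9 - 3 = 6$)
$\left(-995 - 664\right) + Q{\left(1 \left(-8\right) \right)} = \left(-995 - 664\right) + 6 = -1659 + 6 = -1653$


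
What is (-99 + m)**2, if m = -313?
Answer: 169744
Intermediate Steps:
(-99 + m)**2 = (-99 - 313)**2 = (-412)**2 = 169744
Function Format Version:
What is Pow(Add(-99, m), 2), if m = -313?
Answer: 169744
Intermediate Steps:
Pow(Add(-99, m), 2) = Pow(Add(-99, -313), 2) = Pow(-412, 2) = 169744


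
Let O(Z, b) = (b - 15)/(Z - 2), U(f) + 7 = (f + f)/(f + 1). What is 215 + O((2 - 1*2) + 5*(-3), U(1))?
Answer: 3676/17 ≈ 216.24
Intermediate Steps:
U(f) = -7 + 2*f/(1 + f) (U(f) = -7 + (f + f)/(f + 1) = -7 + (2*f)/(1 + f) = -7 + 2*f/(1 + f))
O(Z, b) = (-15 + b)/(-2 + Z)
215 + O((2 - 1*2) + 5*(-3), U(1)) = 215 + (-15 + (-7 - 5*1)/(1 + 1))/(-2 + ((2 - 1*2) + 5*(-3))) = 215 + (-15 + (-7 - 5)/2)/(-2 + ((2 - 2) - 15)) = 215 + (-15 + (½)*(-12))/(-2 + (0 - 15)) = 215 + (-15 - 6)/(-2 - 15) = 215 - 21/(-17) = 215 - 1/17*(-21) = 215 + 21/17 = 3676/17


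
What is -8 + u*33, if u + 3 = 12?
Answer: 289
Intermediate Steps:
u = 9 (u = -3 + 12 = 9)
-8 + u*33 = -8 + 9*33 = -8 + 297 = 289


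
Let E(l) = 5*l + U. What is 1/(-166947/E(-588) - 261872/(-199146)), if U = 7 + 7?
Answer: 26486418/1546048397 ≈ 0.017132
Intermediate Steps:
U = 14
E(l) = 14 + 5*l (E(l) = 5*l + 14 = 14 + 5*l)
1/(-166947/E(-588) - 261872/(-199146)) = 1/(-166947/(14 + 5*(-588)) - 261872/(-199146)) = 1/(-166947/(14 - 2940) - 261872*(-1/199146)) = 1/(-166947/(-2926) + 130936/99573) = 1/(-166947*(-1/2926) + 130936/99573) = 1/(15177/266 + 130936/99573) = 1/(1546048397/26486418) = 26486418/1546048397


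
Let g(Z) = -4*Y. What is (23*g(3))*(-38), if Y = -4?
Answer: -13984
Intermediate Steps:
g(Z) = 16 (g(Z) = -4*(-4) = 16)
(23*g(3))*(-38) = (23*16)*(-38) = 368*(-38) = -13984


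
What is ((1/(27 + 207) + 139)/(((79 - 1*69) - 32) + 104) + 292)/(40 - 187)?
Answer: -5635423/2820636 ≈ -1.9979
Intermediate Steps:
((1/(27 + 207) + 139)/(((79 - 1*69) - 32) + 104) + 292)/(40 - 187) = ((1/234 + 139)/(((79 - 69) - 32) + 104) + 292)/(-147) = ((1/234 + 139)/((10 - 32) + 104) + 292)*(-1/147) = (32527/(234*(-22 + 104)) + 292)*(-1/147) = ((32527/234)/82 + 292)*(-1/147) = ((32527/234)*(1/82) + 292)*(-1/147) = (32527/19188 + 292)*(-1/147) = (5635423/19188)*(-1/147) = -5635423/2820636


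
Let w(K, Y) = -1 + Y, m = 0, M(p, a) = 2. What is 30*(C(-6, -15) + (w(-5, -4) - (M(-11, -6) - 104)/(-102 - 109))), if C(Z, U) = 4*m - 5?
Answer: -66360/211 ≈ -314.50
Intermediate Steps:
C(Z, U) = -5 (C(Z, U) = 4*0 - 5 = 0 - 5 = -5)
30*(C(-6, -15) + (w(-5, -4) - (M(-11, -6) - 104)/(-102 - 109))) = 30*(-5 + ((-1 - 4) - (2 - 104)/(-102 - 109))) = 30*(-5 + (-5 - (-102)/(-211))) = 30*(-5 + (-5 - (-102)*(-1)/211)) = 30*(-5 + (-5 - 1*102/211)) = 30*(-5 + (-5 - 102/211)) = 30*(-5 - 1157/211) = 30*(-2212/211) = -66360/211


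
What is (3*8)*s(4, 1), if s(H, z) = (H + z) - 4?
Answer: 24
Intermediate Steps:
s(H, z) = -4 + H + z
(3*8)*s(4, 1) = (3*8)*(-4 + 4 + 1) = 24*1 = 24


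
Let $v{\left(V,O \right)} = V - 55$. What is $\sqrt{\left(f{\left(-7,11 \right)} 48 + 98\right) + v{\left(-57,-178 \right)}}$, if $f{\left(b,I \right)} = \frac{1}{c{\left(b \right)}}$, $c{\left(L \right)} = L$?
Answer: $\frac{i \sqrt{1022}}{7} \approx 4.567 i$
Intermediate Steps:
$v{\left(V,O \right)} = -55 + V$
$f{\left(b,I \right)} = \frac{1}{b}$
$\sqrt{\left(f{\left(-7,11 \right)} 48 + 98\right) + v{\left(-57,-178 \right)}} = \sqrt{\left(\frac{1}{-7} \cdot 48 + 98\right) - 112} = \sqrt{\left(\left(- \frac{1}{7}\right) 48 + 98\right) - 112} = \sqrt{\left(- \frac{48}{7} + 98\right) - 112} = \sqrt{\frac{638}{7} - 112} = \sqrt{- \frac{146}{7}} = \frac{i \sqrt{1022}}{7}$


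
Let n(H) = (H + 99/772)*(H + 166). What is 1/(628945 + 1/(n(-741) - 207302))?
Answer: 168835831/106188451729067 ≈ 1.5900e-6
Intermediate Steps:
n(H) = (166 + H)*(99/772 + H) (n(H) = (H + 99*(1/772))*(166 + H) = (H + 99/772)*(166 + H) = (99/772 + H)*(166 + H) = (166 + H)*(99/772 + H))
1/(628945 + 1/(n(-741) - 207302)) = 1/(628945 + 1/((8217/386 + (-741)² + (128251/772)*(-741)) - 207302)) = 1/(628945 + 1/((8217/386 + 549081 - 95033991/772) - 207302)) = 1/(628945 + 1/(328872975/772 - 207302)) = 1/(628945 + 1/(168835831/772)) = 1/(628945 + 772/168835831) = 1/(106188451729067/168835831) = 168835831/106188451729067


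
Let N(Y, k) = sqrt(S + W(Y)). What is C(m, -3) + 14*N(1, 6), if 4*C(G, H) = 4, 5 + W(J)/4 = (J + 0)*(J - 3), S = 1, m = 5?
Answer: 1 + 42*I*sqrt(3) ≈ 1.0 + 72.746*I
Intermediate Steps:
W(J) = -20 + 4*J*(-3 + J) (W(J) = -20 + 4*((J + 0)*(J - 3)) = -20 + 4*(J*(-3 + J)) = -20 + 4*J*(-3 + J))
C(G, H) = 1 (C(G, H) = (1/4)*4 = 1)
N(Y, k) = sqrt(-19 - 12*Y + 4*Y**2) (N(Y, k) = sqrt(1 + (-20 - 12*Y + 4*Y**2)) = sqrt(-19 - 12*Y + 4*Y**2))
C(m, -3) + 14*N(1, 6) = 1 + 14*sqrt(-19 - 12*1 + 4*1**2) = 1 + 14*sqrt(-19 - 12 + 4*1) = 1 + 14*sqrt(-19 - 12 + 4) = 1 + 14*sqrt(-27) = 1 + 14*(3*I*sqrt(3)) = 1 + 42*I*sqrt(3)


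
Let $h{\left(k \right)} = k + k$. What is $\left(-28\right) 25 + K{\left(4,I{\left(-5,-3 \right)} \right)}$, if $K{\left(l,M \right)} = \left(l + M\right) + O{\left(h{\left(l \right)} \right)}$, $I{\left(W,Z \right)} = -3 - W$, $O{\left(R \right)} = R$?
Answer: $-686$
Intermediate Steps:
$h{\left(k \right)} = 2 k$
$K{\left(l,M \right)} = M + 3 l$ ($K{\left(l,M \right)} = \left(l + M\right) + 2 l = \left(M + l\right) + 2 l = M + 3 l$)
$\left(-28\right) 25 + K{\left(4,I{\left(-5,-3 \right)} \right)} = \left(-28\right) 25 + \left(\left(-3 - -5\right) + 3 \cdot 4\right) = -700 + \left(\left(-3 + 5\right) + 12\right) = -700 + \left(2 + 12\right) = -700 + 14 = -686$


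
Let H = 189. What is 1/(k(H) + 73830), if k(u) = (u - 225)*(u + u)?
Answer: 1/60222 ≈ 1.6605e-5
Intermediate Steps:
k(u) = 2*u*(-225 + u) (k(u) = (-225 + u)*(2*u) = 2*u*(-225 + u))
1/(k(H) + 73830) = 1/(2*189*(-225 + 189) + 73830) = 1/(2*189*(-36) + 73830) = 1/(-13608 + 73830) = 1/60222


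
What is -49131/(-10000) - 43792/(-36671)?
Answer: 2239602901/366710000 ≈ 6.1073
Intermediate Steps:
-49131/(-10000) - 43792/(-36671) = -49131*(-1/10000) - 43792*(-1/36671) = 49131/10000 + 43792/36671 = 2239602901/366710000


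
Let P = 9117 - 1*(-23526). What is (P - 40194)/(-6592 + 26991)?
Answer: -7551/20399 ≈ -0.37017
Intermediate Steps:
P = 32643 (P = 9117 + 23526 = 32643)
(P - 40194)/(-6592 + 26991) = (32643 - 40194)/(-6592 + 26991) = -7551/20399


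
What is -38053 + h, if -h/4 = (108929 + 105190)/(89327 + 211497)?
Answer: -2862028037/75206 ≈ -38056.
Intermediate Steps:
h = -214119/75206 (h = -4*(108929 + 105190)/(89327 + 211497) = -856476/300824 = -4*214119/300824 = -214119/75206 ≈ -2.8471)
-38053 + h = -38053 - 214119/75206 = -2862028037/75206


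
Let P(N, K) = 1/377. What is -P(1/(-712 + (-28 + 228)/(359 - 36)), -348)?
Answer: -1/377 ≈ -0.0026525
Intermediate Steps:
P(N, K) = 1/377
-P(1/(-712 + (-28 + 228)/(359 - 36)), -348) = -1*1/377 = -1/377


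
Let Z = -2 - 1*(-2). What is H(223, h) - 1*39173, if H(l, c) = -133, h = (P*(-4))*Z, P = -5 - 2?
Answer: -39306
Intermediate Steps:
Z = 0 (Z = -2 + 2 = 0)
P = -7
h = 0 (h = -7*(-4)*0 = 28*0 = 0)
H(223, h) - 1*39173 = -133 - 1*39173 = -133 - 39173 = -39306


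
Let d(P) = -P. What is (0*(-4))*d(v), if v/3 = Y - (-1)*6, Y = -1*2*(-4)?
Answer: 0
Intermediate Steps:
Y = 8 (Y = -2*(-4) = 8)
v = 42 (v = 3*(8 - (-1)*6) = 3*(8 - 1*(-6)) = 3*(8 + 6) = 3*14 = 42)
(0*(-4))*d(v) = (0*(-4))*(-1*42) = 0*(-42) = 0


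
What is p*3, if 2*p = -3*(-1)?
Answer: 9/2 ≈ 4.5000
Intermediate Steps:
p = 3/2 (p = (-3*(-1))/2 = (½)*3 = 3/2 ≈ 1.5000)
p*3 = (3/2)*3 = 9/2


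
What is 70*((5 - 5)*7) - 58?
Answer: -58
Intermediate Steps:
70*((5 - 5)*7) - 58 = 70*(0*7) - 58 = 70*0 - 58 = 0 - 58 = -58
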